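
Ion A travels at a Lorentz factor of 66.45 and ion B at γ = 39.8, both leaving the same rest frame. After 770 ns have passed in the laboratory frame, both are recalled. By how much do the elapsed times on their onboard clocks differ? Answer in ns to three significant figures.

|τ_A − τ_B| = 7.76 ns

A: γ = 66.45; τ_A = 770/66.45 = 11.59 ns.
B: γ = 39.8; τ_B = 770/39.80 = 19.35 ns.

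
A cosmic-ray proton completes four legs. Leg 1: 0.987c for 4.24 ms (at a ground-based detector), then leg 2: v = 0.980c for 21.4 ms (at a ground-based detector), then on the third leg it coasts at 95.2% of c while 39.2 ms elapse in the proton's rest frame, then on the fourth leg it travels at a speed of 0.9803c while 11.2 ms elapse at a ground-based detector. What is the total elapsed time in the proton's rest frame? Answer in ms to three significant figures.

Leg 1: γ = 1/√(1 − 0.987²) = 1/√0.02583 = 6.222; τ_1 = 4.24/6.222 = 0.6815 ms.
Leg 2: γ = 1/√(1 − 0.980²) = 1/√0.03960 = 5.025; τ_2 = 21.4/5.025 = 4.259 ms.
Leg 3: 39.2 ms is already measured in the proton's rest frame.
Leg 4: γ = 1/√(1 − 0.9803²) = 1/√0.03901 = 5.063; τ_4 = 11.2/5.063 = 2.212 ms.
Total: 0.6815 + 4.259 + 39.20 + 2.212 ms.

τ = 46.4 ms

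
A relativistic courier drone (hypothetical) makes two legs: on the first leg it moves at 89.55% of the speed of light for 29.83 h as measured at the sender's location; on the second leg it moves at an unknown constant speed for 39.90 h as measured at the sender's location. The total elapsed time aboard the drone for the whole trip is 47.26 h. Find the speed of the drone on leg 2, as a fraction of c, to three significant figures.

Leg 1: β = 0.8955; γ = 1/√(1 − 0.8955²) = 1/√0.1981 = 2.247; τ_1 = 29.83/2.247 = 13.28 h.
Leg 2: speed unknown; τ_2 = 39.90/γ_2.
Total proper time: 13.28 + τ_2 = 47.26, so τ_2 = 47.26 − 13.28 = 33.98 h.
γ_2 = 39.90/33.98 = 1.174; β = √(1 − 1/γ²) = √0.2746.

β = 0.524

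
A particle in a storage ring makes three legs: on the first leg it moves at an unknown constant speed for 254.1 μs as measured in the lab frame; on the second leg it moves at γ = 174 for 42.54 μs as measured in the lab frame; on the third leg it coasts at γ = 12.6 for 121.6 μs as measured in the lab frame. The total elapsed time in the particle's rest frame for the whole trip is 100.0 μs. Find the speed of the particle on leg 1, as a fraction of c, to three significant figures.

β = 0.935

Leg 1: speed unknown; τ_1 = 254.1/γ_1.
Leg 2: γ = 174; τ_2 = 42.54/174.0 = 0.2445 μs.
Leg 3: γ = 12.6; τ_3 = 121.6/12.60 = 9.651 μs.
Total proper time: τ_1 + 0.2445 + 9.651 = 100.0, so τ_1 = 100.0 − 9.895 = 90.10 μs.
γ_1 = 254.1/90.10 = 2.820; β = √(1 − 1/γ²) = √0.8743.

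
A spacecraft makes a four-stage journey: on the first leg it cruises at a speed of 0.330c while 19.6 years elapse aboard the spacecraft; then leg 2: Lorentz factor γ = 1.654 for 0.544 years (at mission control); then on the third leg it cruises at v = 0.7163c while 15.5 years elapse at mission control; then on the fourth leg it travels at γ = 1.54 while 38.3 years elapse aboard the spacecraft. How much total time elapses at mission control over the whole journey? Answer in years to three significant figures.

Leg 1: γ = 1/√(1 − 0.330²) = 1/√0.8911 = 1.059; Δt_1 = 1.059 × 19.6 = 20.76 years.
Leg 2: 0.544 years is already measured at mission control.
Leg 3: 15.5 years is already measured at mission control.
Leg 4: γ = 1.54; Δt_4 = 1.540 × 38.3 = 58.98 years.
Total: 20.76 + 0.5440 + 15.50 + 58.98 years.

Δt = 95.8 years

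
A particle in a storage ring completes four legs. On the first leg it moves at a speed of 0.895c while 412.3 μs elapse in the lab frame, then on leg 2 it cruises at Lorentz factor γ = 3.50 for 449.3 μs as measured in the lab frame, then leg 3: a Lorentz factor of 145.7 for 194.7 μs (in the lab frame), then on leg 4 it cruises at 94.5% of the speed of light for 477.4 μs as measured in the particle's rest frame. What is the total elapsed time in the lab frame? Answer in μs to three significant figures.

Δt = 2520 μs

Leg 1: 412.3 μs is already measured in the lab frame.
Leg 2: 449.3 μs is already measured in the lab frame.
Leg 3: 194.7 μs is already measured in the lab frame.
Leg 4: β = 0.945; γ = 1/√(1 − 0.945²) = 1/√0.1070 = 3.057; Δt_4 = 3.057 × 477.4 = 1460 μs.
Total: 412.3 + 449.3 + 194.7 + 1460 μs.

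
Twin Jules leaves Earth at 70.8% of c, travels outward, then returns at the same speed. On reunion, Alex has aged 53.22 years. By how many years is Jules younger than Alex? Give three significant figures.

Δt − τ = 15.6 years

β = 0.708; γ = 1/√(1 − 0.708²) = 1/√0.4987 = 1.416
Jules's elapsed proper time: τ = 53.22/1.416 = 37.58 years.
Age gap = Δt − τ = 53.22 − 37.58 years.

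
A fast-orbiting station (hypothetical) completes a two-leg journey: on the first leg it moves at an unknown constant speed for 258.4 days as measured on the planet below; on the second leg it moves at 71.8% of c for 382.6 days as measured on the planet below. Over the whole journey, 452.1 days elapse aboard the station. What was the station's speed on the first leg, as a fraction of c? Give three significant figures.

Leg 1: speed unknown; τ_1 = 258.4/γ_1.
Leg 2: β = 0.718; γ = 1/√(1 − 0.718²) = 1/√0.4845 = 1.437; τ_2 = 382.6/1.437 = 266.3 days.
Total proper time: τ_1 + 266.3 = 452.1, so τ_1 = 452.1 − 266.3 = 185.8 days.
γ_1 = 258.4/185.8 = 1.391; β = √(1 − 1/γ²) = √0.4830.

β = 0.695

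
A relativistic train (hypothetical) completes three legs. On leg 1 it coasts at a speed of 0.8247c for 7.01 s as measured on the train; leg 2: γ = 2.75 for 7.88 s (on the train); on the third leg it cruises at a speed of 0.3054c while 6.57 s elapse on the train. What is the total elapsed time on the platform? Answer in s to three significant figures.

Leg 1: γ = 1/√(1 − 0.8247²) = 1/√0.3199 = 1.768; Δt_1 = 1.768 × 7.01 = 12.39 s.
Leg 2: γ = 2.75; Δt_2 = 2.750 × 7.88 = 21.67 s.
Leg 3: γ = 1/√(1 − 0.3054²) = 1/√0.9067 = 1.050; Δt_3 = 1.050 × 6.57 = 6.900 s.
Total: 12.39 + 21.67 + 6.900 s.

Δt = 41.0 s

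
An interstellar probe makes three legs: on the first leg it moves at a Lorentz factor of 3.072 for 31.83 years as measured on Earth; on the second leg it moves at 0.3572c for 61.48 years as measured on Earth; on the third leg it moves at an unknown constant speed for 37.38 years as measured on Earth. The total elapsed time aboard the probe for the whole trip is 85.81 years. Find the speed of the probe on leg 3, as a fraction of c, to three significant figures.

Leg 1: γ = 3.072; τ_1 = 31.83/3.072 = 10.36 years.
Leg 2: γ = 1/√(1 − 0.3572²) = 1/√0.8724 = 1.071; τ_2 = 61.48/1.071 = 57.42 years.
Leg 3: speed unknown; τ_3 = 37.38/γ_3.
Total proper time: 10.36 + 57.42 + τ_3 = 85.81, so τ_3 = 85.81 − 67.79 = 18.02 years.
γ_3 = 37.38/18.02 = 2.074; β = √(1 − 1/γ²) = √0.7675.

β = 0.876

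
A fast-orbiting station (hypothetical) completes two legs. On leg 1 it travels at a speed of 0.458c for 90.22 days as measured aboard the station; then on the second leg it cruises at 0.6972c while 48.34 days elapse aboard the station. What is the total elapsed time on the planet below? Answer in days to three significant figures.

Leg 1: γ = 1/√(1 − 0.458²) = 1/√0.7902 = 1.125; Δt_1 = 1.125 × 90.22 = 101.5 days.
Leg 2: γ = 1/√(1 − 0.6972²) = 1/√0.5139 = 1.395; Δt_2 = 1.395 × 48.34 = 67.43 days.
Total: 101.5 + 67.43 days.

Δt = 169 days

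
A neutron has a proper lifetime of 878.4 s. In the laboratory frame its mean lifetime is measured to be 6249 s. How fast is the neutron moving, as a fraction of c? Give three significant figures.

γ = Δt/τ₀ = 6249/878.4 = 7.114
β = √(1 − 1/γ²) = √(1 − 0.01976) = √0.9802

β = 0.990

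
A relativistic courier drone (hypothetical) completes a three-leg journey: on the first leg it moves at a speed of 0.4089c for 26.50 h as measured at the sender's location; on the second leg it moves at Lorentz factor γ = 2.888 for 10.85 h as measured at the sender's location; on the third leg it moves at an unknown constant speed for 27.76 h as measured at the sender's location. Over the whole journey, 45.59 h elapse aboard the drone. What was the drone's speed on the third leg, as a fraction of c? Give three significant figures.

β = 0.772

Leg 1: γ = 1/√(1 − 0.4089²) = 1/√0.8328 = 1.096; τ_1 = 26.50/1.096 = 24.18 h.
Leg 2: γ = 2.888; τ_2 = 10.85/2.888 = 3.757 h.
Leg 3: speed unknown; τ_3 = 27.76/γ_3.
Total proper time: 24.18 + 3.757 + τ_3 = 45.59, so τ_3 = 45.59 − 27.94 = 17.65 h.
γ_3 = 27.76/17.65 = 1.573; β = √(1 − 1/γ²) = √0.5958.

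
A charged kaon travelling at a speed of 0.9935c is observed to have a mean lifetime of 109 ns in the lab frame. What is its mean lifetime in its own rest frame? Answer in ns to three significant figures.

γ = 1/√(1 − 0.9935²) = 1/√0.01296 = 8.785
The lab-frame lifetime is the dilated interval; the proper lifetime is τ₀ = Δt/γ = 109/8.785 ns.

τ₀ = 12.4 ns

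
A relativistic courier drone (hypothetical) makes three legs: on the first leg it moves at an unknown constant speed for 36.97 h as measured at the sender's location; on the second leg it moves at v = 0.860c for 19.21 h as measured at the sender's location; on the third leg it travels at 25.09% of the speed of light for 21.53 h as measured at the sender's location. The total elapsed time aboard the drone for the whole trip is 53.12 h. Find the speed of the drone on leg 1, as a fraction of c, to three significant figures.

β = 0.794

Leg 1: speed unknown; τ_1 = 36.97/γ_1.
Leg 2: γ = 1/√(1 − 0.860²) = 1/√0.2604 = 1.960; τ_2 = 19.21/1.960 = 9.803 h.
Leg 3: β = 0.2509; γ = 1/√(1 − 0.2509²) = 1/√0.9370 = 1.033; τ_3 = 21.53/1.033 = 20.84 h.
Total proper time: τ_1 + 9.803 + 20.84 = 53.12, so τ_1 = 53.12 − 30.64 = 22.48 h.
γ_1 = 36.97/22.48 = 1.645; β = √(1 − 1/γ²) = √0.6304.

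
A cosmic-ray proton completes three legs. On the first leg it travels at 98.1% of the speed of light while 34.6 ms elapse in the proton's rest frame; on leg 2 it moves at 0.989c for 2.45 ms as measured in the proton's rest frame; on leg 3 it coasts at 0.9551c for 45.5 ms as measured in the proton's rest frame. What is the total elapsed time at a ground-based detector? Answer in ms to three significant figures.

Leg 1: β = 0.981; γ = 1/√(1 − 0.981²) = 1/√0.03764 = 5.154; Δt_1 = 5.154 × 34.6 = 178.3 ms.
Leg 2: γ = 1/√(1 − 0.989²) = 1/√0.02188 = 6.761; Δt_2 = 6.761 × 2.45 = 16.56 ms.
Leg 3: γ = 1/√(1 − 0.9551²) = 1/√0.08778 = 3.375; Δt_3 = 3.375 × 45.5 = 153.6 ms.
Total: 178.3 + 16.56 + 153.6 ms.

Δt = 348 ms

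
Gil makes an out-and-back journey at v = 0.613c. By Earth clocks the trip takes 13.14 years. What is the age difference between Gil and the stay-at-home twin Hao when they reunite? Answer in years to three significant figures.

γ = 1/√(1 − 0.613²) = 1/√0.6242 = 1.266
Gil's elapsed proper time: τ = 13.14/1.266 = 10.38 years.
Age gap = Δt − τ = 13.14 − 10.38 years.

Δt − τ = 2.76 years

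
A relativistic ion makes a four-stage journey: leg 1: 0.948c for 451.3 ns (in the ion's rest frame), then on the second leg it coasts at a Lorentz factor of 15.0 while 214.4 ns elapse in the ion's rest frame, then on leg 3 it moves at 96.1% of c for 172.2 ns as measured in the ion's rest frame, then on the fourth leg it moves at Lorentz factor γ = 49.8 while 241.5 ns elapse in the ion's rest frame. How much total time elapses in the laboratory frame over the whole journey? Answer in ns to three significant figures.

Leg 1: γ = 1/√(1 − 0.948²) = 1/√0.1013 = 3.142; Δt_1 = 3.142 × 451.3 = 1418 ns.
Leg 2: γ = 15.0; Δt_2 = 15.00 × 214.4 = 3216 ns.
Leg 3: β = 0.961; γ = 1/√(1 − 0.961²) = 1/√0.07648 = 3.616; Δt_3 = 3.616 × 172.2 = 622.7 ns.
Leg 4: γ = 49.8; Δt_4 = 49.80 × 241.5 = 1.203×10⁴ ns.
Total: 1418 + 3216 + 622.7 + 1.203×10⁴ ns.

Δt = 1.73×10⁴ ns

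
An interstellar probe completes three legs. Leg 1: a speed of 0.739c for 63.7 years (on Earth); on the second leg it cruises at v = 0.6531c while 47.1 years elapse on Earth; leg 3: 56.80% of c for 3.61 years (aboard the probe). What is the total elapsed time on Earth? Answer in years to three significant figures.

Δt = 115 years

Leg 1: 63.7 years is already measured on Earth.
Leg 2: 47.1 years is already measured on Earth.
Leg 3: β = 0.5680; γ = 1/√(1 − 0.5680²) = 1/√0.6774 = 1.215; Δt_3 = 1.215 × 3.61 = 4.386 years.
Total: 63.70 + 47.10 + 4.386 years.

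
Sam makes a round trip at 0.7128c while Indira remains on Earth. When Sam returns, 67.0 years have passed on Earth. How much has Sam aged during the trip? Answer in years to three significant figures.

γ = 1/√(1 − 0.7128²) = 1/√0.4919 = 1.426
Sam's clock measures proper time along the trip: τ = Δt/γ = 67.0/1.426 years.

τ = 47.0 years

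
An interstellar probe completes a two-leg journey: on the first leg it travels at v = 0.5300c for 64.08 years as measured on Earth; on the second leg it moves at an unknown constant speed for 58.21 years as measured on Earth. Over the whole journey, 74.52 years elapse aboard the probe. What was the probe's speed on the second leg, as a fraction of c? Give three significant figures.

Leg 1: γ = 1/√(1 − 0.5300²) = 1/√0.7191 = 1.179; τ_1 = 64.08/1.179 = 54.34 years.
Leg 2: speed unknown; τ_2 = 58.21/γ_2.
Total proper time: 54.34 + τ_2 = 74.52, so τ_2 = 74.52 − 54.34 = 20.18 years.
γ_2 = 58.21/20.18 = 2.884; β = √(1 − 1/γ²) = √0.8798.

β = 0.938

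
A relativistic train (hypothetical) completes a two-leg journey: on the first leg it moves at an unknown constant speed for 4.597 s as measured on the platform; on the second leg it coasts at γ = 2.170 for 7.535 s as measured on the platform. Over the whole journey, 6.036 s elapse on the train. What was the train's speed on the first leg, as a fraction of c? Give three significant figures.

Leg 1: speed unknown; τ_1 = 4.597/γ_1.
Leg 2: γ = 2.170; τ_2 = 7.535/2.170 = 3.472 s.
Total proper time: τ_1 + 3.472 = 6.036, so τ_1 = 6.036 − 3.472 = 2.564 s.
γ_1 = 4.597/2.564 = 1.793; β = √(1 − 1/γ²) = √0.6890.

β = 0.830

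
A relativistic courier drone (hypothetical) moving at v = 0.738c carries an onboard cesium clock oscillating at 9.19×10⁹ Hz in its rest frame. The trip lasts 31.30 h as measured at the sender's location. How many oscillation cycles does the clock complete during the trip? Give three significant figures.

N = 6.99×10¹⁴

γ = 1/√(1 − 0.738²) = 1/√0.4554 = 1.482
The oscillator's own cycle count is N = f × τ where τ is the proper time aboard the drone. τ = Δt/γ = 31.30/1.482 = 21.12 h = 7.604×10⁴ s.
N = 9.19×10⁹ × 7.604×10⁴ = 6.988×10¹⁴.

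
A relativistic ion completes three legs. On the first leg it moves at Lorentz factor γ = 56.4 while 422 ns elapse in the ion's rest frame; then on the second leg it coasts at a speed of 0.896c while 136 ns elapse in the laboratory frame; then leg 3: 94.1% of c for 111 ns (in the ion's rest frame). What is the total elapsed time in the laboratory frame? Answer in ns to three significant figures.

Δt = 2.43×10⁴ ns

Leg 1: γ = 56.4; Δt_1 = 56.40 × 422 = 2.380×10⁴ ns.
Leg 2: 136 ns is already measured in the laboratory frame.
Leg 3: β = 0.941; γ = 1/√(1 − 0.941²) = 1/√0.1145 = 2.955; Δt_3 = 2.955 × 111 = 328.0 ns.
Total: 2.380×10⁴ + 136.0 + 328.0 ns.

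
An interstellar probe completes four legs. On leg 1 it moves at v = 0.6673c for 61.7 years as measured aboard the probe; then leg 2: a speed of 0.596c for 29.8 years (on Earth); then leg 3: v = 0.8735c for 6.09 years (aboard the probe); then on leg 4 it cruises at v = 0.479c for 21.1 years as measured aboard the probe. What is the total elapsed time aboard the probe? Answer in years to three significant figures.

Leg 1: 61.7 years is already measured aboard the probe.
Leg 2: γ = 1/√(1 − 0.596²) = 1/√0.6448 = 1.245; τ_2 = 29.8/1.245 = 23.93 years.
Leg 3: 6.09 years is already measured aboard the probe.
Leg 4: 21.1 years is already measured aboard the probe.
Total: 61.70 + 23.93 + 6.090 + 21.10 years.

τ = 113 years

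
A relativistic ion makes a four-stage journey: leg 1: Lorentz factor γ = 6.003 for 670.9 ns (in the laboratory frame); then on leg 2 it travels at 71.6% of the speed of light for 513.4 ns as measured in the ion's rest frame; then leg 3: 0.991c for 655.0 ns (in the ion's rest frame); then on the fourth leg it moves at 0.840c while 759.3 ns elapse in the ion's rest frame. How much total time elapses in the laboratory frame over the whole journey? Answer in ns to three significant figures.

Δt = 7700 ns

Leg 1: 670.9 ns is already measured in the laboratory frame.
Leg 2: β = 0.716; γ = 1/√(1 − 0.716²) = 1/√0.4873 = 1.432; Δt_2 = 1.432 × 513.4 = 735.4 ns.
Leg 3: γ = 1/√(1 − 0.991²) = 1/√0.01792 = 7.470; Δt_3 = 7.470 × 655.0 = 4893 ns.
Leg 4: γ = 1/√(1 − 0.840²) = 1/√0.2944 = 1.843; Δt_4 = 1.843 × 759.3 = 1399 ns.
Total: 670.9 + 735.4 + 4893 + 1399 ns.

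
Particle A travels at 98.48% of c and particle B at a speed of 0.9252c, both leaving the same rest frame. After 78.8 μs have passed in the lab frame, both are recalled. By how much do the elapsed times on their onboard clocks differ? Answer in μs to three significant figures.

A: β = 0.9848; γ = 1/√(1 − 0.9848²) = 1/√0.03017 = 5.757; τ_A = 78.8/5.757 = 13.69 μs.
B: γ = 1/√(1 − 0.9252²) = 1/√0.1440 = 2.635; τ_B = 78.8/2.635 = 29.90 μs.

|τ_A − τ_B| = 16.2 μs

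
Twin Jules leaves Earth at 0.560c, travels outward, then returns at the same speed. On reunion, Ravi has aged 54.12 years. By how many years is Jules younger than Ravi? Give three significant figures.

γ = 1/√(1 − 0.560²) = 1/√0.6864 = 1.207
Jules's elapsed proper time: τ = 54.12/1.207 = 44.84 years.
Age gap = Δt − τ = 54.12 − 44.84 years.

Δt − τ = 9.28 years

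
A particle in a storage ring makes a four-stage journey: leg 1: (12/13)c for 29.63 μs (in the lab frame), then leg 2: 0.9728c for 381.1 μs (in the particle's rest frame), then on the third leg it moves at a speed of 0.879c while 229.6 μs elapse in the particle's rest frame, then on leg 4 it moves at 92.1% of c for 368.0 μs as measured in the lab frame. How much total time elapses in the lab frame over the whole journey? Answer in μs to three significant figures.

Δt = 2520 μs

Leg 1: 29.63 μs is already measured in the lab frame.
Leg 2: γ = 1/√(1 − 0.9728²) = 1/√0.05366 = 4.317; Δt_2 = 4.317 × 381.1 = 1645 μs.
Leg 3: γ = 1/√(1 − 0.879²) = 1/√0.2274 = 2.097; Δt_3 = 2.097 × 229.6 = 481.5 μs.
Leg 4: 368.0 μs is already measured in the lab frame.
Total: 29.63 + 1645 + 481.5 + 368.0 μs.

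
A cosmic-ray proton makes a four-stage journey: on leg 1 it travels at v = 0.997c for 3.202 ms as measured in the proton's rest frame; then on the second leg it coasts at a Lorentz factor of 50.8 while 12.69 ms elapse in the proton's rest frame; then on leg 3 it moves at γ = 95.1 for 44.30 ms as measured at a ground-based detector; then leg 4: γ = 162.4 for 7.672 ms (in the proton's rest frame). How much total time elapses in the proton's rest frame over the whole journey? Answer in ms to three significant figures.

Leg 1: 3.202 ms is already measured in the proton's rest frame.
Leg 2: 12.69 ms is already measured in the proton's rest frame.
Leg 3: γ = 95.1; τ_3 = 44.30/95.10 = 0.4658 ms.
Leg 4: 7.672 ms is already measured in the proton's rest frame.
Total: 3.202 + 12.69 + 0.4658 + 7.672 ms.

τ = 24.0 ms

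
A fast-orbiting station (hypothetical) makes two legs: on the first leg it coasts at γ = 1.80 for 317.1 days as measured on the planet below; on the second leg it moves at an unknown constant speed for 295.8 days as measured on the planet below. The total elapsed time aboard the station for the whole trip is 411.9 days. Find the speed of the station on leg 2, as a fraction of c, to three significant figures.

Leg 1: γ = 1.80; τ_1 = 317.1/1.800 = 176.2 days.
Leg 2: speed unknown; τ_2 = 295.8/γ_2.
Total proper time: 176.2 + τ_2 = 411.9, so τ_2 = 411.9 − 176.2 = 235.7 days.
γ_2 = 295.8/235.7 = 1.255; β = √(1 − 1/γ²) = √0.3649.

β = 0.604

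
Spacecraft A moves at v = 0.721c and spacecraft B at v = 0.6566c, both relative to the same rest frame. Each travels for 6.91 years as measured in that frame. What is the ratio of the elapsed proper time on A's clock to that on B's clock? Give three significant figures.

τ_A/τ_B = 0.919

A: γ = 1/√(1 − 0.721²) = 1/√0.4802 = 1.443. B: γ = 1/√(1 − 0.6566²) = 1/√0.5689 = 1.326.
τ_A/τ_B = γ_B/γ_A = 1.326/1.443 = 0.9187, so τ_A/τ_B = 0.9187.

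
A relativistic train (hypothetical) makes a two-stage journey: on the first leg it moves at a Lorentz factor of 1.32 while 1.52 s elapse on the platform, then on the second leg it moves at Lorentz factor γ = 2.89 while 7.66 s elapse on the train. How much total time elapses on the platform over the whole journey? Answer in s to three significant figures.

Δt = 23.7 s

Leg 1: 1.52 s is already measured on the platform.
Leg 2: γ = 2.89; Δt_2 = 2.890 × 7.66 = 22.14 s.
Total: 1.520 + 22.14 s.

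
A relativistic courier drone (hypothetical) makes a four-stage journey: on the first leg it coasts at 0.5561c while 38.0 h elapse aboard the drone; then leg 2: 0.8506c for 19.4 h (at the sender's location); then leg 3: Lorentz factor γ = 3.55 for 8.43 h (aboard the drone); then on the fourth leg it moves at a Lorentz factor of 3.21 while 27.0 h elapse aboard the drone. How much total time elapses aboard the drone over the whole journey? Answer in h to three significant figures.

Leg 1: 38.0 h is already measured aboard the drone.
Leg 2: γ = 1/√(1 − 0.8506²) = 1/√0.2765 = 1.902; τ_2 = 19.4/1.902 = 10.20 h.
Leg 3: 8.43 h is already measured aboard the drone.
Leg 4: 27.0 h is already measured aboard the drone.
Total: 38.00 + 10.20 + 8.430 + 27.00 h.

τ = 83.6 h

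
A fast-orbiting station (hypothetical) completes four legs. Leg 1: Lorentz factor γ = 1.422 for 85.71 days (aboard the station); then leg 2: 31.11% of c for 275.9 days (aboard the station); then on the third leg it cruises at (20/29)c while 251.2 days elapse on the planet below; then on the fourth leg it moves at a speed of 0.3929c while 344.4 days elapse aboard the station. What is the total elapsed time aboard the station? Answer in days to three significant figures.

τ = 888 days

Leg 1: 85.71 days is already measured aboard the station.
Leg 2: 275.9 days is already measured aboard the station.
Leg 3: γ = 1/√(1 − (20/29)²) = 29/21 ≈ 1.381; τ_3 = 251.2/1.381 = 181.9 days.
Leg 4: 344.4 days is already measured aboard the station.
Total: 85.71 + 275.9 + 181.9 + 344.4 days.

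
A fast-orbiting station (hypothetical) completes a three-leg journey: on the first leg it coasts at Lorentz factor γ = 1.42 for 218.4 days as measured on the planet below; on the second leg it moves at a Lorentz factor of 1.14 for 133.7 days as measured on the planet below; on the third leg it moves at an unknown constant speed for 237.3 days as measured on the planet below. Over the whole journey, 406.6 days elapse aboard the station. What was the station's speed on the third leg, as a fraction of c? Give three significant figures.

β = 0.821

Leg 1: γ = 1.42; τ_1 = 218.4/1.420 = 153.8 days.
Leg 2: γ = 1.14; τ_2 = 133.7/1.140 = 117.3 days.
Leg 3: speed unknown; τ_3 = 237.3/γ_3.
Total proper time: 153.8 + 117.3 + τ_3 = 406.6, so τ_3 = 406.6 − 271.1 = 135.5 days.
γ_3 = 237.3/135.5 = 1.751; β = √(1 − 1/γ²) = √0.6739.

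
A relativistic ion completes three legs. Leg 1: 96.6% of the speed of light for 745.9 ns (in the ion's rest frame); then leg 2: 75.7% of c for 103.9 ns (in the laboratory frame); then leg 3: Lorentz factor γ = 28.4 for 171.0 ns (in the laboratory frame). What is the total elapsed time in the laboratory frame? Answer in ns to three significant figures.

Δt = 3160 ns

Leg 1: β = 0.966; γ = 1/√(1 − 0.966²) = 1/√0.06684 = 3.868; Δt_1 = 3.868 × 745.9 = 2885 ns.
Leg 2: 103.9 ns is already measured in the laboratory frame.
Leg 3: 171.0 ns is already measured in the laboratory frame.
Total: 2885 + 103.9 + 171.0 ns.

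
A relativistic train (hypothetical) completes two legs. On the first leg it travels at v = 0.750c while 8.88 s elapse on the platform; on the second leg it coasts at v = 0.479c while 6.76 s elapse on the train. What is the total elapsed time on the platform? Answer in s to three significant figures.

Δt = 16.6 s

Leg 1: 8.88 s is already measured on the platform.
Leg 2: γ = 1/√(1 − 0.479²) = 1/√0.7706 = 1.139; Δt_2 = 1.139 × 6.76 = 7.701 s.
Total: 8.880 + 7.701 s.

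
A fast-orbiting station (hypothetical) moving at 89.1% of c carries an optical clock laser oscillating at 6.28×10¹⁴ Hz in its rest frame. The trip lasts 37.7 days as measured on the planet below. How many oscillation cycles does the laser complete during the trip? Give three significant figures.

β = 0.891; γ = 1/√(1 − 0.891²) = 1/√0.2061 = 2.203
The oscillator's own cycle count is N = f × τ where τ is the proper time aboard the station. τ = Δt/γ = 37.7/2.203 = 17.12 days = 1.479×10⁶ s.
N = 6.28×10¹⁴ × 1.479×10⁶ = 9.287×10²⁰.

N = 9.29×10²⁰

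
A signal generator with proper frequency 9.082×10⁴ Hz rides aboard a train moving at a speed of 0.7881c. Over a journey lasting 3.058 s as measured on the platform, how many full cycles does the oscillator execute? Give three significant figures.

N = 1.71×10⁵

γ = 1/√(1 − 0.7881²) = 1/√0.3789 = 1.625
The oscillator's own cycle count is N = f × τ where τ is the proper time on the train. τ = Δt/γ = 3.058/1.625 = 1.882 s = 1.882×10⁰ s.
N = 9.082×10⁴ × 1.882×10⁰ = 1.710×10⁵.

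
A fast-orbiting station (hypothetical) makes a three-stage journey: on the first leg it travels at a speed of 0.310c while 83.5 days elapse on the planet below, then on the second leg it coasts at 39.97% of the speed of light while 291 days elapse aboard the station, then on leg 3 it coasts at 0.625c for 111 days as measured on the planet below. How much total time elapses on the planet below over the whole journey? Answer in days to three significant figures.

Leg 1: 83.5 days is already measured on the planet below.
Leg 2: β = 0.3997; γ = 1/√(1 − 0.3997²) = 1/√0.8402 = 1.091; Δt_2 = 1.091 × 291 = 317.5 days.
Leg 3: 111 days is already measured on the planet below.
Total: 83.50 + 317.5 + 111.0 days.

Δt = 512 days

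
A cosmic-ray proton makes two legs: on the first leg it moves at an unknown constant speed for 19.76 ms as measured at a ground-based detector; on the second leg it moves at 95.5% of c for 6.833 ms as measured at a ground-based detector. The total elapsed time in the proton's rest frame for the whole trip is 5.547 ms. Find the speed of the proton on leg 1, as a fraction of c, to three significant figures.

β = 0.984

Leg 1: speed unknown; τ_1 = 19.76/γ_1.
Leg 2: β = 0.955; γ = 1/√(1 − 0.955²) = 1/√0.08798 = 3.371; τ_2 = 6.833/3.371 = 2.027 ms.
Total proper time: τ_1 + 2.027 = 5.547, so τ_1 = 5.547 − 2.027 = 3.520 ms.
γ_1 = 19.76/3.520 = 5.613; β = √(1 − 1/γ²) = √0.9683.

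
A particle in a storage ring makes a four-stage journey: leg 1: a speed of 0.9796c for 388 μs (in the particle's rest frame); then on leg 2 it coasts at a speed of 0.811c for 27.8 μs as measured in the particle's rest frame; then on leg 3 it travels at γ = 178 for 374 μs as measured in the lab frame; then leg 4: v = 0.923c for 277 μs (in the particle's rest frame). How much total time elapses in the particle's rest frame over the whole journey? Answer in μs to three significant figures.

Leg 1: 388 μs is already measured in the particle's rest frame.
Leg 2: 27.8 μs is already measured in the particle's rest frame.
Leg 3: γ = 178; τ_3 = 374/178.0 = 2.101 μs.
Leg 4: 277 μs is already measured in the particle's rest frame.
Total: 388.0 + 27.80 + 2.101 + 277.0 μs.

τ = 695 μs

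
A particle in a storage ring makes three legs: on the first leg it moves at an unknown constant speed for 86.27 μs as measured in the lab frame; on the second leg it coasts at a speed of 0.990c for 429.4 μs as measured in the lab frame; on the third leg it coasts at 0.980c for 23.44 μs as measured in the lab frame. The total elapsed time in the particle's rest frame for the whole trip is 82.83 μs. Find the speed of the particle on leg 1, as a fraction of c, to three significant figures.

Leg 1: speed unknown; τ_1 = 86.27/γ_1.
Leg 2: γ = 1/√(1 − 0.990²) = 1/√0.01990 = 7.089; τ_2 = 429.4/7.089 = 60.57 μs.
Leg 3: γ = 1/√(1 − 0.980²) = 1/√0.03960 = 5.025; τ_3 = 23.44/5.025 = 4.665 μs.
Total proper time: τ_1 + 60.57 + 4.665 = 82.83, so τ_1 = 82.83 − 65.24 = 17.59 μs.
γ_1 = 86.27/17.59 = 4.904; β = √(1 − 1/γ²) = √0.9584.

β = 0.979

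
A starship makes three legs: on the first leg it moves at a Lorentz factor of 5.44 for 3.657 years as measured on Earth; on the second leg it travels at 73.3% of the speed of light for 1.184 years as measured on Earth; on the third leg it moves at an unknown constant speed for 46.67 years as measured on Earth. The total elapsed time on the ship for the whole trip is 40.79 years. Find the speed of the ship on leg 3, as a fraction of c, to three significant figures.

Leg 1: γ = 5.44; τ_1 = 3.657/5.440 = 0.6722 years.
Leg 2: β = 0.733; γ = 1/√(1 − 0.733²) = 1/√0.4627 = 1.470; τ_2 = 1.184/1.470 = 0.8054 years.
Leg 3: speed unknown; τ_3 = 46.67/γ_3.
Total proper time: 0.6722 + 0.8054 + τ_3 = 40.79, so τ_3 = 40.79 − 1.478 = 39.31 years.
γ_3 = 46.67/39.31 = 1.187; β = √(1 − 1/γ²) = √0.2905.

β = 0.539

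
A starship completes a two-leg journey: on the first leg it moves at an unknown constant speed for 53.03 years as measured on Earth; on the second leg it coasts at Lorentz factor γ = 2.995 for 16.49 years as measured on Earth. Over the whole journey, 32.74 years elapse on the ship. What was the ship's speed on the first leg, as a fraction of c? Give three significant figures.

Leg 1: speed unknown; τ_1 = 53.03/γ_1.
Leg 2: γ = 2.995; τ_2 = 16.49/2.995 = 5.506 years.
Total proper time: τ_1 + 5.506 = 32.74, so τ_1 = 32.74 − 5.506 = 27.23 years.
γ_1 = 53.03/27.23 = 1.947; β = √(1 − 1/γ²) = √0.7363.

β = 0.858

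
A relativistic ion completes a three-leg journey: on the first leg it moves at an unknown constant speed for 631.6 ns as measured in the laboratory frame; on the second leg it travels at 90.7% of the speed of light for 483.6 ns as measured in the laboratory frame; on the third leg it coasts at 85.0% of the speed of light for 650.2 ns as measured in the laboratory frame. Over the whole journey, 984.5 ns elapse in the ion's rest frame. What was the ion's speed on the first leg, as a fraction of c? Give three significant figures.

Leg 1: speed unknown; τ_1 = 631.6/γ_1.
Leg 2: β = 0.907; γ = 1/√(1 − 0.907²) = 1/√0.1774 = 2.375; τ_2 = 483.6/2.375 = 203.7 ns.
Leg 3: β = 0.850; γ = 1/√(1 − 0.850²) = 1/√0.2775 = 1.898; τ_3 = 650.2/1.898 = 342.5 ns.
Total proper time: τ_1 + 203.7 + 342.5 = 984.5, so τ_1 = 984.5 − 546.2 = 438.3 ns.
γ_1 = 631.6/438.3 = 1.441; β = √(1 − 1/γ²) = √0.5184.

β = 0.720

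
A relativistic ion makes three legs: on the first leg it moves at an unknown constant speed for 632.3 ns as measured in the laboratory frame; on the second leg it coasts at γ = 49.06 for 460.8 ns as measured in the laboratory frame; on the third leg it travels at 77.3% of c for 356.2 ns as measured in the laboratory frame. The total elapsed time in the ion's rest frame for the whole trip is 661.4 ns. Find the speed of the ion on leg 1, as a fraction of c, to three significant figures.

Leg 1: speed unknown; τ_1 = 632.3/γ_1.
Leg 2: γ = 49.06; τ_2 = 460.8/49.06 = 9.393 ns.
Leg 3: β = 0.773; γ = 1/√(1 − 0.773²) = 1/√0.4025 = 1.576; τ_3 = 356.2/1.576 = 226.0 ns.
Total proper time: τ_1 + 9.393 + 226.0 = 661.4, so τ_1 = 661.4 − 235.4 = 426.0 ns.
γ_1 = 632.3/426.0 = 1.484; β = √(1 − 1/γ²) = √0.5460.

β = 0.739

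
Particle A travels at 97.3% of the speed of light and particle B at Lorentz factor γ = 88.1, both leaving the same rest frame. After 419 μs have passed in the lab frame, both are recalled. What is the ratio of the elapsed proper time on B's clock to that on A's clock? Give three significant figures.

τ_B/τ_A = 0.0492

A: β = 0.973; γ = 1/√(1 − 0.973²) = 1/√0.05327 = 4.333. B: γ = 88.1.
τ_A/τ_B = γ_B/γ_A = 88.10/4.333 = 20.33, so τ_B/τ_A = 0.04918.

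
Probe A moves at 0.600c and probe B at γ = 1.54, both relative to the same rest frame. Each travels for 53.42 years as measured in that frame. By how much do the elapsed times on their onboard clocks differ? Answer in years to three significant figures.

|τ_A − τ_B| = 8.05 years

A: γ = 1/√(1 − 0.600²) = 5/4 = 1.250; τ_A = 53.42/1.250 = 42.74 years.
B: γ = 1.54; τ_B = 53.42/1.540 = 34.69 years.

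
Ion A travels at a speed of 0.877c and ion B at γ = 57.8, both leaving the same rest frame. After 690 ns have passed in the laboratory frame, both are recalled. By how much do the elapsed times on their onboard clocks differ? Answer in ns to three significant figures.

|τ_A − τ_B| = 320 ns

A: γ = 1/√(1 − 0.877²) = 1/√0.2309 = 2.081; τ_A = 690/2.081 = 331.5 ns.
B: γ = 57.8; τ_B = 690/57.80 = 11.94 ns.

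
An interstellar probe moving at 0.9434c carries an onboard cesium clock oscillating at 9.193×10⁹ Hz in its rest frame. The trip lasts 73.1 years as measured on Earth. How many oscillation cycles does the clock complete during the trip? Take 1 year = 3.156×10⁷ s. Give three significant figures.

N = 7.03×10¹⁸

γ = 1/√(1 − 0.9434²) = 1/√0.1100 = 3.015
The oscillator's own cycle count is N = f × τ where τ is the proper time aboard the probe. τ = Δt/γ = 73.1/3.015 = 24.24 years = 7.651×10⁸ s.
N = 9.193×10⁹ × 7.651×10⁸ = 7.034×10¹⁸.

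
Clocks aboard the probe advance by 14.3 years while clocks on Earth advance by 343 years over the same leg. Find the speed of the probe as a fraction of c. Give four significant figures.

The proper time is measured aboard the probe (both events occur at the probe's location); Δt is measured on Earth. γ = Δt/τ = 343/14.3 = 23.99.
β = √(1 − 1/γ²) = √(1 − 0.001738) = √0.9983

v = 0.9991c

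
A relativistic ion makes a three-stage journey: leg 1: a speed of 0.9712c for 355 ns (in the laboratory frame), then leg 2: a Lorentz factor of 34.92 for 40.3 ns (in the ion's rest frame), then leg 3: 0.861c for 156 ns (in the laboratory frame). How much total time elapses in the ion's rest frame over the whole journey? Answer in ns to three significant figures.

Leg 1: γ = 1/√(1 − 0.9712²) = 1/√0.05677 = 4.197; τ_1 = 355/4.197 = 84.58 ns.
Leg 2: 40.3 ns is already measured in the ion's rest frame.
Leg 3: γ = 1/√(1 − 0.861²) = 1/√0.2587 = 1.966; τ_3 = 156/1.966 = 79.34 ns.
Total: 84.58 + 40.30 + 79.34 ns.

τ = 204 ns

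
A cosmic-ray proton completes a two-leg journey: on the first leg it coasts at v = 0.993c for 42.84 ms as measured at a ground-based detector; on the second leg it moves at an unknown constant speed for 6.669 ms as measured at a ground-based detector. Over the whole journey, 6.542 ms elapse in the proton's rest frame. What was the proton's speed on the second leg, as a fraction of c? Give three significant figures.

β = 0.975

Leg 1: γ = 1/√(1 − 0.993²) = 1/√0.01395 = 8.466; τ_1 = 42.84/8.466 = 5.060 ms.
Leg 2: speed unknown; τ_2 = 6.669/γ_2.
Total proper time: 5.060 + τ_2 = 6.542, so τ_2 = 6.542 − 5.060 = 1.482 ms.
γ_2 = 6.669/1.482 = 4.500; β = √(1 − 1/γ²) = √0.9506.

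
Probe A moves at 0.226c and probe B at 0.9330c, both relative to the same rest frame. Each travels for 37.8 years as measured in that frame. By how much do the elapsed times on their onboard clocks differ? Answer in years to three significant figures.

A: γ = 1/√(1 − 0.226²) = 1/√0.9489 = 1.027; τ_A = 37.8/1.027 = 36.82 years.
B: γ = 1/√(1 − 0.9330²) = 1/√0.1295 = 2.779; τ_B = 37.8/2.779 = 13.60 years.

|τ_A − τ_B| = 23.2 years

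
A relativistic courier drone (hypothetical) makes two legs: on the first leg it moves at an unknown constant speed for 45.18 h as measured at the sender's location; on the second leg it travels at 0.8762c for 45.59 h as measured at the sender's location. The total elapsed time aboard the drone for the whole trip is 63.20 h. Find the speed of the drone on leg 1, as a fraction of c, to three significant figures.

Leg 1: speed unknown; τ_1 = 45.18/γ_1.
Leg 2: γ = 1/√(1 − 0.8762²) = 1/√0.2323 = 2.075; τ_2 = 45.59/2.075 = 21.97 h.
Total proper time: τ_1 + 21.97 = 63.20, so τ_1 = 63.20 − 21.97 = 41.23 h.
γ_1 = 45.18/41.23 = 1.096; β = √(1 − 1/γ²) = √0.1673.

β = 0.409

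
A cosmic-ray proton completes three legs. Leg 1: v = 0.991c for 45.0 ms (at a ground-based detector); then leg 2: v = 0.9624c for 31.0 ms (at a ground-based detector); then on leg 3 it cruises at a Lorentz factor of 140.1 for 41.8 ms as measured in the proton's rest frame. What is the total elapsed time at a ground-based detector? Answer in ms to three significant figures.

Δt = 5930 ms

Leg 1: 45.0 ms is already measured at a ground-based detector.
Leg 2: 31.0 ms is already measured at a ground-based detector.
Leg 3: γ = 140.1; Δt_3 = 140.1 × 41.8 = 5856 ms.
Total: 45.00 + 31.00 + 5856 ms.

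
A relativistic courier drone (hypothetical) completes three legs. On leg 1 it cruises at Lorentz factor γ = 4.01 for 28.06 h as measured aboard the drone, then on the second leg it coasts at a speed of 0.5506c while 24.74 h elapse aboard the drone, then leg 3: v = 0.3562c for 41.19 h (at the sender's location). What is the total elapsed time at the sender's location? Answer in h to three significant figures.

Leg 1: γ = 4.01; Δt_1 = 4.010 × 28.06 = 112.5 h.
Leg 2: γ = 1/√(1 − 0.5506²) = 1/√0.6968 = 1.198; Δt_2 = 1.198 × 24.74 = 29.64 h.
Leg 3: 41.19 h is already measured at the sender's location.
Total: 112.5 + 29.64 + 41.19 h.

Δt = 183 h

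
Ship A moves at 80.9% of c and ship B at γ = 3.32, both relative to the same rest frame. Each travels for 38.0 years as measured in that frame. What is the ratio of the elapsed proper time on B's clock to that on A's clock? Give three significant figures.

τ_B/τ_A = 0.512

A: β = 0.809; γ = 1/√(1 − 0.809²) = 1/√0.3455 = 1.701. B: γ = 3.32.
τ_A/τ_B = γ_B/γ_A = 3.320/1.701 = 1.952, so τ_B/τ_A = 0.5124.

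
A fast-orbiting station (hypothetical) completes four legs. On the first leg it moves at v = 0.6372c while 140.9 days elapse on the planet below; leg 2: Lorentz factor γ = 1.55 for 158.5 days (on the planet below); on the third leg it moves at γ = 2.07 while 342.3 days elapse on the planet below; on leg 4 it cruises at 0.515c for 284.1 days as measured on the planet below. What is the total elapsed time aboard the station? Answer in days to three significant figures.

Leg 1: γ = 1/√(1 − 0.6372²) = 1/√0.5940 = 1.298; τ_1 = 140.9/1.298 = 108.6 days.
Leg 2: γ = 1.55; τ_2 = 158.5/1.550 = 102.3 days.
Leg 3: γ = 2.07; τ_3 = 342.3/2.070 = 165.4 days.
Leg 4: γ = 1/√(1 − 0.515²) = 1/√0.7348 = 1.167; τ_4 = 284.1/1.167 = 243.5 days.
Total: 108.6 + 102.3 + 165.4 + 243.5 days.

τ = 620 days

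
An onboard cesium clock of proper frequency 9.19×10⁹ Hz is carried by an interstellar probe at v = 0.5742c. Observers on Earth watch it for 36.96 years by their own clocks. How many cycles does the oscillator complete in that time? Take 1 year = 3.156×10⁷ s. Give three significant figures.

N = 8.78×10¹⁸

γ = 1/√(1 − 0.5742²) = 1/√0.6703 = 1.221
During 36.96 years of lab time, the oscillator's proper time advances by τ = Δt/γ = 36.96/1.221 = 30.26 years = 9.550×10⁸ s.
N = f × τ = 9.19×10⁹ × 9.550×10⁸ = 8.776×10¹⁸.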